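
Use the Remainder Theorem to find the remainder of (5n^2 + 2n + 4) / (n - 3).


By the Remainder Theorem, the remainder equals p(3):
  5*(3)^2 = 45
  2*(3)^1 = 6
  constant: 4
Sum: 45 + 6 + 4 = 55


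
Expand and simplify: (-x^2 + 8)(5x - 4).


Distribute each term of the first polynomial:
  (-x^2)(5x - 4) = -5x^3 + 4x^2
  (8)(5x - 4) = 40x - 32
Sum: -5x^3 + 4x^2 + 40x - 32


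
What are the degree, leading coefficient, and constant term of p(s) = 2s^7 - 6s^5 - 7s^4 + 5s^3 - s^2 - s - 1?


Highest power of s is 7, with coefficient 2. Constant term is -1.
Degree = 7, leading coefficient = 2, constant term = -1


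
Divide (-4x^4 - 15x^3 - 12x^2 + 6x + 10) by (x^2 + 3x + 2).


(-4x^4 - 15x^3 - 12x^2 + 6x + 10) / (x^2 + 3x + 2)
Step 1: -4x^2 * (x^2 + 3x + 2) = -4x^4 - 12x^3 - 8x^2; subtract.
Step 2: -3x * (x^2 + 3x + 2) = -3x^3 - 9x^2 - 6x; subtract.
Step 3: 5 * (x^2 + 3x + 2) = 5x^2 + 15x + 10; subtract.
Quotient: -4x^2 - 3x + 5, Remainder: -3x


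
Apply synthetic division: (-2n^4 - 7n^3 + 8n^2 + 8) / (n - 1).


Synthetic division with c = 1. Coefficients: -2, -7, 8, 0, 8
Bring down -2.
  -2 * 1 = -2; -2 - 7 = -9
  -9 * 1 = -9; -9 + 8 = -1
  -1 * 1 = -1; -1 + 0 = -1
  -1 * 1 = -1; -1 + 8 = 7
Quotient: -2n^3 - 9n^2 - n - 1, Remainder: 7


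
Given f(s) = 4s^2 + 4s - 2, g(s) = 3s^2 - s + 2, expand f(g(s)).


Substitute g(s) into f:
f(g(s)) = 4*(3s^2 - s + 2)^2 + 4*(3s^2 - s + 2) + (-2)
(3s^2 - s + 2)^2 = 9s^4 - 6s^3 + 13s^2 - 4s + 4
Expand and combine: 36s^4 - 24s^3 + 64s^2 - 20s + 22


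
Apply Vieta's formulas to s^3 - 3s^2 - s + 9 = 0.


Monic cubic s^3+bs^2+cs+d=0: sum=-b, pairwise sum=c, product=-d.
b=-3, c=-1, d=9
r1+r2+r3 = 3
r1r2+r1r3+r2r3 = -1
r1r2r3 = -9


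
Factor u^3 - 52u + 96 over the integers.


Try integer roots (divisors of 96). u=6: p(6)=0.
Divide out (u - 6): quotient is u^2 + 6u - 16.
Factor the quadratic: (u + 8)(u - 2)
Result: (u - 6)(u + 8)(u - 2)


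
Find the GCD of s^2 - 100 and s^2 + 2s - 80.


Factor each:
  s^2 - 100 = (s + 10)(s - 10)
  s^2 + 2s - 80 = (s + 10)(s - 8)
Common monic factor: s + 10


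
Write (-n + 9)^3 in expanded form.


Expand (-n + 9)^3 by repeated multiplication:
  (-n + 9)^2 = n^2 - 18n + 81
= -n^3 + 27n^2 - 243n + 729


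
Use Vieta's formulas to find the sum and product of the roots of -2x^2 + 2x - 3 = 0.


For ax^2+bx+c=0: sum = -b/a, product = c/a.
a=-2, b=2, c=-3
Sum = -(2)/-2 = 1
Product = (-3)/-2 = 3/2


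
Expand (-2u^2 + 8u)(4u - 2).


Distribute each term of the first polynomial:
  (-2u^2)(4u - 2) = -8u^3 + 4u^2
  (8u)(4u - 2) = 32u^2 - 16u
Sum: -8u^3 + 36u^2 - 16u


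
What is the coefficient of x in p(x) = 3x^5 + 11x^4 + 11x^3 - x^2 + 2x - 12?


Read off the coefficient of x: 2


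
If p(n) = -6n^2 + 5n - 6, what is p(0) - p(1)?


p(0) = -6
p(1) = -7
p(0) - p(1) = -6 + 7 = 1


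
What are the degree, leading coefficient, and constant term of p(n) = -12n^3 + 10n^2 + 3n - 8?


Highest power of n is 3, with coefficient -12. Constant term is -8.
Degree = 3, leading coefficient = -12, constant term = -8


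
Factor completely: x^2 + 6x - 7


Roots satisfy r1 + r2 = -b/a = -6 and r1*r2 = c/a = -7.
So r1 = 1, r2 = -7.
x^2 + 6x - 7 = (x - r1)(x - r2) = (x - 1)(x + 7)


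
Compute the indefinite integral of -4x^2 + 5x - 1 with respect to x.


Reverse power rule on each term:
  ∫ -4x^2 dx = -(4/3)x^3
  ∫ 5x dx = (5/2)x^2
  ∫ -1 dx = -x
F(x) = -(4/3)x^3 + (5/2)x^2 - x + C


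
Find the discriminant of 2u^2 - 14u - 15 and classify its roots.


D = b^2 - 4ac = (-14)^2 - 4(2)(-15) = 196 + 120 = 316
Since D > 0: two distinct irrational roots


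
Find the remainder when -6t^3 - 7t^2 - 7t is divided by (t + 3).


By the Remainder Theorem, the remainder equals p(-3):
  -6*(-3)^3 = 162
  -7*(-3)^2 = -63
  -7*(-3)^1 = 21
  constant: 0
Sum: 162 - 63 + 21 + 0 = 120


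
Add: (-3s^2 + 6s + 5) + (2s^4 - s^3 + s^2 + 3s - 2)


Align terms by degree and add:
  -3s^2 + 6s + 5
+ 2s^4 - s^3 + s^2 + 3s - 2
= 2s^4 - s^3 - 2s^2 + 9s + 3


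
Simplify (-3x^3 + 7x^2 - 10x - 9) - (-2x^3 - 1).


Distribute the minus sign:
  (-3x^3 + 7x^2 - 10x - 9)
- (-2x^3 - 1)
Negate second polynomial: 2x^3 + 1
Add: -x^3 + 7x^2 - 10x - 8


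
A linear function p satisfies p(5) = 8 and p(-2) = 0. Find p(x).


p(x) = mx + b. Using p(5)=8, p(-2)=0:
m = (8)/(5 + 2) = 8/7 = 8/7
b = 8 - m*(5) = 8 - 40/7 = 16/7
p(x) = (8/7)x + (16/7)


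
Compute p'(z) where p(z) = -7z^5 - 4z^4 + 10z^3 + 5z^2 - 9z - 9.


Apply the power rule term by term:
  d/dz(-7z^5) = -35z^4
  d/dz(-4z^4) = -16z^3
  d/dz(10z^3) = 30z^2
  d/dz(5z^2) = 10z
  d/dz(-9z) = -9
  d/dz(-9) = 0
p'(z) = -35z^4 - 16z^3 + 30z^2 + 10z - 9


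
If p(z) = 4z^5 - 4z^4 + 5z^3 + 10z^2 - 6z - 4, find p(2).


Using direct substitution:
  4 * (2)^5 = 128
  -4 * (2)^4 = -64
  5 * (2)^3 = 40
  10 * (2)^2 = 40
  -6 * (2)^1 = -12
  constant: -4
Sum = 128 - 64 + 40 + 40 - 12 - 4 = 128


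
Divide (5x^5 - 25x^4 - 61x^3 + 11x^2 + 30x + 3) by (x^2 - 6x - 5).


(5x^5 - 25x^4 - 61x^3 + 11x^2 + 30x + 3) / (x^2 - 6x - 5)
Step 1: 5x^3 * (x^2 - 6x - 5) = 5x^5 - 30x^4 - 25x^3; subtract.
Step 2: 5x^2 * (x^2 - 6x - 5) = 5x^4 - 30x^3 - 25x^2; subtract.
Step 3: -6x * (x^2 - 6x - 5) = -6x^3 + 36x^2 + 30x; subtract.
Step 4: 0 * (x^2 - 6x - 5) = 0; subtract.
Quotient: 5x^3 + 5x^2 - 6x, Remainder: 3


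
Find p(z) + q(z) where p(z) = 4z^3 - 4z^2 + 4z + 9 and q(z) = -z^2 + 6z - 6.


Align terms by degree and add:
  4z^3 - 4z^2 + 4z + 9
  -z^2 + 6z - 6
= 4z^3 - 5z^2 + 10z + 3


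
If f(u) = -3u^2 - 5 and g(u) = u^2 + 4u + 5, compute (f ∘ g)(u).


Substitute g(u) into f:
f(g(u)) = -3*(u^2 + 4u + 5)^2 + (-5)
(u^2 + 4u + 5)^2 = u^4 + 8u^3 + 26u^2 + 40u + 25
Expand and combine: -3u^4 - 24u^3 - 78u^2 - 120u - 80


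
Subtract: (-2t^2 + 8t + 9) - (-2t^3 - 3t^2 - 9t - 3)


Distribute the minus sign:
  (-2t^2 + 8t + 9)
- (-2t^3 - 3t^2 - 9t - 3)
Negate second polynomial: 2t^3 + 3t^2 + 9t + 3
Add: 2t^3 + t^2 + 17t + 12


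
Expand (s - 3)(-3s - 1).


Distribute each term of the first polynomial:
  (s)(-3s - 1) = -3s^2 - s
  (-3)(-3s - 1) = 9s + 3
Sum: -3s^2 + 8s + 3


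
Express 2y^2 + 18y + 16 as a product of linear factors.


Roots satisfy r1 + r2 = -b/a = -9 and r1*r2 = c/a = 8.
So r1 = -1, r2 = -8.
2y^2 + 18y + 16 = 2(y - r1)(y - r2) = 2(y + 1)(y + 8)


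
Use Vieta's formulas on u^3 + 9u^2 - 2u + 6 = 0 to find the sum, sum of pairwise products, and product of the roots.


Monic cubic u^3+bu^2+cu+d=0: sum=-b, pairwise sum=c, product=-d.
b=9, c=-2, d=6
r1+r2+r3 = -9
r1r2+r1r3+r2r3 = -2
r1r2r3 = -6


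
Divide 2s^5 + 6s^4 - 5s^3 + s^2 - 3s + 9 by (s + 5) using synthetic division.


Synthetic division with c = -5. Coefficients: 2, 6, -5, 1, -3, 9
Bring down 2.
  2 * -5 = -10; -10 + 6 = -4
  -4 * -5 = 20; 20 - 5 = 15
  15 * -5 = -75; -75 + 1 = -74
  -74 * -5 = 370; 370 - 3 = 367
  367 * -5 = -1835; -1835 + 9 = -1826
Quotient: 2s^4 - 4s^3 + 15s^2 - 74s + 367, Remainder: -1826


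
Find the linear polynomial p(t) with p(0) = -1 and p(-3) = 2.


p(t) = mt + b. Using p(0)=-1, p(-3)=2:
m = (-1 - 2)/(0 + 3) = -3/3 = -1
b = -1 - m*(0) = -1 = -1
p(t) = -t - 1


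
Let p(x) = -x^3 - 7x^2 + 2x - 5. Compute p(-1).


Using direct substitution:
  -1 * (-1)^3 = 1
  -7 * (-1)^2 = -7
  2 * (-1)^1 = -2
  constant: -5
Sum = 1 - 7 - 2 - 5 = -13


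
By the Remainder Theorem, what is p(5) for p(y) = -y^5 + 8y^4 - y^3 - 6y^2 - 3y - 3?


By the Remainder Theorem, the remainder equals p(5):
  -1*(5)^5 = -3125
  8*(5)^4 = 5000
  -1*(5)^3 = -125
  -6*(5)^2 = -150
  -3*(5)^1 = -15
  constant: -3
Sum: -3125 + 5000 - 125 - 150 - 15 - 3 = 1582


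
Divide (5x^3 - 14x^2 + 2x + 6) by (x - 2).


(5x^3 - 14x^2 + 2x + 6) / (x - 2)
Step 1: 5x^2 * (x - 2) = 5x^3 - 10x^2; subtract.
Step 2: -4x * (x - 2) = -4x^2 + 8x; subtract.
Step 3: -6 * (x - 2) = -6x + 12; subtract.
Quotient: 5x^2 - 4x - 6, Remainder: -6


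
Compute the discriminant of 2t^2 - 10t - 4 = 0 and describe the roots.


D = b^2 - 4ac = (-10)^2 - 4(2)(-4) = 100 + 32 = 132
Since D > 0: two distinct irrational roots


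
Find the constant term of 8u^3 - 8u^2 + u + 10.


Read off the constant term: 10


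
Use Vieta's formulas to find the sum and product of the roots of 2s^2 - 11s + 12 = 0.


For as^2+bs+c=0: sum = -b/a, product = c/a.
a=2, b=-11, c=12
Sum = -(-11)/2 = 11/2
Product = (12)/2 = 6


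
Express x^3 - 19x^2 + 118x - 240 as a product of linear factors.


Try integer roots (divisors of -240). x=6: p(6)=0.
Divide out (x - 6): quotient is x^2 - 13x + 40.
Factor the quadratic: (x - 5)(x - 8)
Result: (x - 6)(x - 5)(x - 8)


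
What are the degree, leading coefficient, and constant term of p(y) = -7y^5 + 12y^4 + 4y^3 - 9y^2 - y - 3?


Highest power of y is 5, with coefficient -7. Constant term is -3.
Degree = 5, leading coefficient = -7, constant term = -3


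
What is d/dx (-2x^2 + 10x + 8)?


Apply the power rule term by term:
  d/dx(-2x^2) = -4x
  d/dx(10x) = 10
  d/dx(8) = 0
p'(x) = -4x + 10


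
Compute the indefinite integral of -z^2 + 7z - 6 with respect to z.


Reverse power rule on each term:
  ∫ -z^2 dz = -(1/3)z^3
  ∫ 7z dz = (7/2)z^2
  ∫ -6 dz = -6z
F(z) = -(1/3)z^3 + (7/2)z^2 - 6z + C


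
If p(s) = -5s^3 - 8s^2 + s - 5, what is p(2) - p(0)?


p(2) = -75
p(0) = -5
p(2) - p(0) = -75 + 5 = -70


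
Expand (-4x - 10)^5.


Expand (-4x - 10)^5 by repeated multiplication:
  (-4x - 10)^2 = 16x^2 + 80x + 100
  (-4x - 10)^3 = -64x^3 - 480x^2 - 1200x - 1000
  (-4x - 10)^4 = 256x^4 + 2560x^3 + 9600x^2 + 16000x + 10000
= -1024x^5 - 12800x^4 - 64000x^3 - 160000x^2 - 200000x - 100000


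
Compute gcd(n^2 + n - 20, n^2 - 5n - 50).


Factor each:
  n^2 + n - 20 = (n + 5)(n - 4)
  n^2 - 5n - 50 = (n + 5)(n - 10)
Common monic factor: n + 5


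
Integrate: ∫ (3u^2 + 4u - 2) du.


Reverse power rule on each term:
  ∫ 3u^2 du = u^3
  ∫ 4u du = 2u^2
  ∫ -2 du = -2u
F(u) = u^3 + 2u^2 - 2u + C


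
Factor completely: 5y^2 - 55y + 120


Roots satisfy r1 + r2 = -b/a = 11 and r1*r2 = c/a = 24.
So r1 = 8, r2 = 3.
5y^2 - 55y + 120 = 5(y - r1)(y - r2) = 5(y - 8)(y - 3)


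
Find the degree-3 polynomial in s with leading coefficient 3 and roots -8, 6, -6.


p(s) = 3(s + 8)(s - 6)(s + 6)
Expand: 3s^3 + 24s^2 - 108s - 864


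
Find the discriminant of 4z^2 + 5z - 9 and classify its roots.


D = b^2 - 4ac = (5)^2 - 4(4)(-9) = 25 + 144 = 169
Since D > 0: two distinct rational roots


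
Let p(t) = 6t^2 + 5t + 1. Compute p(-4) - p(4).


p(-4) = 77
p(4) = 117
p(-4) - p(4) = 77 - 117 = -40


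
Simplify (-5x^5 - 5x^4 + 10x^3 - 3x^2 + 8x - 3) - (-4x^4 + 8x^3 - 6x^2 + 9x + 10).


Distribute the minus sign:
  (-5x^5 - 5x^4 + 10x^3 - 3x^2 + 8x - 3)
- (-4x^4 + 8x^3 - 6x^2 + 9x + 10)
Negate second polynomial: 4x^4 - 8x^3 + 6x^2 - 9x - 10
Add: -5x^5 - x^4 + 2x^3 + 3x^2 - x - 13


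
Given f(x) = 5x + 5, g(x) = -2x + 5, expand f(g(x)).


Substitute g(x) into f:
f(g(x)) = 5*(-2x + 5) + 5
Expand and combine: -10x + 30


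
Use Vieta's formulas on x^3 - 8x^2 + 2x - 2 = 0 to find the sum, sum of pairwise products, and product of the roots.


Monic cubic x^3+bx^2+cx+d=0: sum=-b, pairwise sum=c, product=-d.
b=-8, c=2, d=-2
r1+r2+r3 = 8
r1r2+r1r3+r2r3 = 2
r1r2r3 = 2


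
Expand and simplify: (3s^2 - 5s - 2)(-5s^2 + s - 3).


Distribute each term of the first polynomial:
  (3s^2)(-5s^2 + s - 3) = -15s^4 + 3s^3 - 9s^2
  (-5s)(-5s^2 + s - 3) = 25s^3 - 5s^2 + 15s
  (-2)(-5s^2 + s - 3) = 10s^2 - 2s + 6
Sum: -15s^4 + 28s^3 - 4s^2 + 13s + 6


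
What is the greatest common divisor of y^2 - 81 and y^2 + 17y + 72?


Factor each:
  y^2 - 81 = (y + 9)(y - 9)
  y^2 + 17y + 72 = (y + 9)(y + 8)
Common monic factor: y + 9


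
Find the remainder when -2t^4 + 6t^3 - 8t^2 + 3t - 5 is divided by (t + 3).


By the Remainder Theorem, the remainder equals p(-3):
  -2*(-3)^4 = -162
  6*(-3)^3 = -162
  -8*(-3)^2 = -72
  3*(-3)^1 = -9
  constant: -5
Sum: -162 - 162 - 72 - 9 - 5 = -410


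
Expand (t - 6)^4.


Expand (t - 6)^4 by repeated multiplication:
  (t - 6)^2 = t^2 - 12t + 36
  (t - 6)^3 = t^3 - 18t^2 + 108t - 216
= t^4 - 24t^3 + 216t^2 - 864t + 1296


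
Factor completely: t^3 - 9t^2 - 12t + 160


Try integer roots (divisors of 160). t=8: p(8)=0.
Divide out (t - 8): quotient is t^2 - t - 20.
Factor the quadratic: (t + 4)(t - 5)
Result: (t - 8)(t + 4)(t - 5)


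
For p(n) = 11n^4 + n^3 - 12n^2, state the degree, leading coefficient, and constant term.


Highest power of n is 4, with coefficient 11. Constant term is 0.
Degree = 4, leading coefficient = 11, constant term = 0


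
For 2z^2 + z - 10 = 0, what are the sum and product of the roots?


For az^2+bz+c=0: sum = -b/a, product = c/a.
a=2, b=1, c=-10
Sum = -(1)/2 = -1/2
Product = (-10)/2 = -5


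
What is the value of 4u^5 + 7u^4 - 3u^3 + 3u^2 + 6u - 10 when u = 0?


Using direct substitution:
  4 * (0)^5 = 0
  7 * (0)^4 = 0
  -3 * (0)^3 = 0
  3 * (0)^2 = 0
  6 * (0)^1 = 0
  constant: -10
Sum = 0 + 0 + 0 + 0 + 0 - 10 = -10


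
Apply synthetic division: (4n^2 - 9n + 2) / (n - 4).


Synthetic division with c = 4. Coefficients: 4, -9, 2
Bring down 4.
  4 * 4 = 16; 16 - 9 = 7
  7 * 4 = 28; 28 + 2 = 30
Quotient: 4n + 7, Remainder: 30


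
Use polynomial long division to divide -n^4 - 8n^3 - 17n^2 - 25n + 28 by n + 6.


(-n^4 - 8n^3 - 17n^2 - 25n + 28) / (n + 6)
Step 1: -n^3 * (n + 6) = -n^4 - 6n^3; subtract.
Step 2: -2n^2 * (n + 6) = -2n^3 - 12n^2; subtract.
Step 3: -5n * (n + 6) = -5n^2 - 30n; subtract.
Step 4: 5 * (n + 6) = 5n + 30; subtract.
Quotient: -n^3 - 2n^2 - 5n + 5, Remainder: -2


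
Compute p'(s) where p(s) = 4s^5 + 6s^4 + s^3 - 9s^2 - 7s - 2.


Apply the power rule term by term:
  d/ds(4s^5) = 20s^4
  d/ds(6s^4) = 24s^3
  d/ds(s^3) = 3s^2
  d/ds(-9s^2) = -18s
  d/ds(-7s) = -7
  d/ds(-2) = 0
p'(s) = 20s^4 + 24s^3 + 3s^2 - 18s - 7


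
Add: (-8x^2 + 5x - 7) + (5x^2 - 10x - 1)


Align terms by degree and add:
  -8x^2 + 5x - 7
+ 5x^2 - 10x - 1
= -3x^2 - 5x - 8


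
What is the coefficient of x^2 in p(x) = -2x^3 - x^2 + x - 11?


Read off the coefficient of x^2: -1


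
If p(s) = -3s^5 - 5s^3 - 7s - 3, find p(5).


Using direct substitution:
  -3 * (5)^5 = -9375
  0 * (5)^4 = 0
  -5 * (5)^3 = -625
  0 * (5)^2 = 0
  -7 * (5)^1 = -35
  constant: -3
Sum = -9375 + 0 - 625 + 0 - 35 - 3 = -10038


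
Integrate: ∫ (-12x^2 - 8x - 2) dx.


Reverse power rule on each term:
  ∫ -12x^2 dx = -4x^3
  ∫ -8x dx = -4x^2
  ∫ -2 dx = -2x
F(x) = -4x^3 - 4x^2 - 2x + C


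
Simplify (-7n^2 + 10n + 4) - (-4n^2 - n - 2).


Distribute the minus sign:
  (-7n^2 + 10n + 4)
- (-4n^2 - n - 2)
Negate second polynomial: 4n^2 + n + 2
Add: -3n^2 + 11n + 6


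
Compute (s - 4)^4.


Expand (s - 4)^4 by repeated multiplication:
  (s - 4)^2 = s^2 - 8s + 16
  (s - 4)^3 = s^3 - 12s^2 + 48s - 64
= s^4 - 16s^3 + 96s^2 - 256s + 256


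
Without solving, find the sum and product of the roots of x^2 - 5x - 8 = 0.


For ax^2+bx+c=0: sum = -b/a, product = c/a.
a=1, b=-5, c=-8
Sum = -(-5)/1 = 5
Product = (-8)/1 = -8


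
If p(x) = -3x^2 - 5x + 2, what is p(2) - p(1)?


p(2) = -20
p(1) = -6
p(2) - p(1) = -20 + 6 = -14


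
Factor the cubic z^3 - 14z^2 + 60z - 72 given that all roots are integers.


Try integer roots (divisors of -72). z=2: p(2)=0.
Divide out (z - 2): quotient is z^2 - 12z + 36.
Factor the quadratic: (z - 6)(z - 6)
Result: (z - 2)(z - 6)(z - 6)


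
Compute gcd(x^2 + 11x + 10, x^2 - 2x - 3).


Factor each:
  x^2 + 11x + 10 = (x + 1)(x + 10)
  x^2 - 2x - 3 = (x + 1)(x - 3)
Common monic factor: x + 1


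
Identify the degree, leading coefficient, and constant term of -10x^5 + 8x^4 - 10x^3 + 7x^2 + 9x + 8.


Highest power of x is 5, with coefficient -10. Constant term is 8.
Degree = 5, leading coefficient = -10, constant term = 8


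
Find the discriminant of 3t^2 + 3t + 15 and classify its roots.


D = b^2 - 4ac = (3)^2 - 4(3)(15) = 9 - 180 = -171
Since D < 0: two complex conjugate roots (no real roots)


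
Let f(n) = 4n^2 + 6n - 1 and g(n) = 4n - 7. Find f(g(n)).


Substitute g(n) into f:
f(g(n)) = 4*(4n - 7)^2 + 6*(4n - 7) + (-1)
(4n - 7)^2 = 16n^2 - 56n + 49
Expand and combine: 64n^2 - 200n + 153


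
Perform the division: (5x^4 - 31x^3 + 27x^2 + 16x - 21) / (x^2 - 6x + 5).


(5x^4 - 31x^3 + 27x^2 + 16x - 21) / (x^2 - 6x + 5)
Step 1: 5x^2 * (x^2 - 6x + 5) = 5x^4 - 30x^3 + 25x^2; subtract.
Step 2: -x * (x^2 - 6x + 5) = -x^3 + 6x^2 - 5x; subtract.
Step 3: -4 * (x^2 - 6x + 5) = -4x^2 + 24x - 20; subtract.
Quotient: 5x^2 - x - 4, Remainder: -3x - 1


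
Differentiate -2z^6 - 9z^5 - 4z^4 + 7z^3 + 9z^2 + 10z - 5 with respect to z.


Apply the power rule term by term:
  d/dz(-2z^6) = -12z^5
  d/dz(-9z^5) = -45z^4
  d/dz(-4z^4) = -16z^3
  d/dz(7z^3) = 21z^2
  d/dz(9z^2) = 18z
  d/dz(10z) = 10
  d/dz(-5) = 0
p'(z) = -12z^5 - 45z^4 - 16z^3 + 21z^2 + 18z + 10


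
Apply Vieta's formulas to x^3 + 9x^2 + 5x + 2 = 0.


Monic cubic x^3+bx^2+cx+d=0: sum=-b, pairwise sum=c, product=-d.
b=9, c=5, d=2
r1+r2+r3 = -9
r1r2+r1r3+r2r3 = 5
r1r2r3 = -2


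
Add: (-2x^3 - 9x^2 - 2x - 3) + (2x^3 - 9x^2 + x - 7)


Align terms by degree and add:
  -2x^3 - 9x^2 - 2x - 3
+ 2x^3 - 9x^2 + x - 7
= -18x^2 - x - 10


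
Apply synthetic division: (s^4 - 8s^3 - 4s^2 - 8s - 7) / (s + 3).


Synthetic division with c = -3. Coefficients: 1, -8, -4, -8, -7
Bring down 1.
  1 * -3 = -3; -3 - 8 = -11
  -11 * -3 = 33; 33 - 4 = 29
  29 * -3 = -87; -87 - 8 = -95
  -95 * -3 = 285; 285 - 7 = 278
Quotient: s^3 - 11s^2 + 29s - 95, Remainder: 278


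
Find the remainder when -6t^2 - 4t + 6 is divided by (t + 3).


By the Remainder Theorem, the remainder equals p(-3):
  -6*(-3)^2 = -54
  -4*(-3)^1 = 12
  constant: 6
Sum: -54 + 12 + 6 = -36


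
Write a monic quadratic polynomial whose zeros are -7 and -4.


p(z) = (z + 7)(z + 4)
Expand: z^2 + 11z + 28


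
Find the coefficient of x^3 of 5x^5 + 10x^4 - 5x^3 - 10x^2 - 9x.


Read off the coefficient of x^3: -5


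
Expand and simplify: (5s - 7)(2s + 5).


Distribute each term of the first polynomial:
  (5s)(2s + 5) = 10s^2 + 25s
  (-7)(2s + 5) = -14s - 35
Sum: 10s^2 + 11s - 35


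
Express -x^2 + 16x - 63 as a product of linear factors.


Roots satisfy r1 + r2 = -b/a = 16 and r1*r2 = c/a = 63.
So r1 = 9, r2 = 7.
-x^2 + 16x - 63 = -(x - r1)(x - r2) = -(x - 9)(x - 7)


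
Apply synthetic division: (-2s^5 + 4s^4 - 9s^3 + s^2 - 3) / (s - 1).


Synthetic division with c = 1. Coefficients: -2, 4, -9, 1, 0, -3
Bring down -2.
  -2 * 1 = -2; -2 + 4 = 2
  2 * 1 = 2; 2 - 9 = -7
  -7 * 1 = -7; -7 + 1 = -6
  -6 * 1 = -6; -6 + 0 = -6
  -6 * 1 = -6; -6 - 3 = -9
Quotient: -2s^4 + 2s^3 - 7s^2 - 6s - 6, Remainder: -9


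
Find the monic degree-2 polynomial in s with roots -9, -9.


p(s) = (s + 9)(s + 9)
Expand: s^2 + 18s + 81


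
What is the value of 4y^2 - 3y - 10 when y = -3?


Using direct substitution:
  4 * (-3)^2 = 36
  -3 * (-3)^1 = 9
  constant: -10
Sum = 36 + 9 - 10 = 35


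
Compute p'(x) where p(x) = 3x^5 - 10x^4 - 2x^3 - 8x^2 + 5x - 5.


Apply the power rule term by term:
  d/dx(3x^5) = 15x^4
  d/dx(-10x^4) = -40x^3
  d/dx(-2x^3) = -6x^2
  d/dx(-8x^2) = -16x
  d/dx(5x) = 5
  d/dx(-5) = 0
p'(x) = 15x^4 - 40x^3 - 6x^2 - 16x + 5


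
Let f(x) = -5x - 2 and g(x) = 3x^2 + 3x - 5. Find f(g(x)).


Substitute g(x) into f:
f(g(x)) = -5*(3x^2 + 3x - 5) + (-2)
Expand and combine: -15x^2 - 15x + 23


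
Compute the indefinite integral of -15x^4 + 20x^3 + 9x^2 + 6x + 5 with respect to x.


Reverse power rule on each term:
  ∫ -15x^4 dx = -3x^5
  ∫ 20x^3 dx = 5x^4
  ∫ 9x^2 dx = 3x^3
  ∫ 6x dx = 3x^2
  ∫ 5 dx = 5x
F(x) = -3x^5 + 5x^4 + 3x^3 + 3x^2 + 5x + C


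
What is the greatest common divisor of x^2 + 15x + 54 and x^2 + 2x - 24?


Factor each:
  x^2 + 15x + 54 = (x + 6)(x + 9)
  x^2 + 2x - 24 = (x + 6)(x - 4)
Common monic factor: x + 6


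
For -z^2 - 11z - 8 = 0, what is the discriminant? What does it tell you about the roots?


D = b^2 - 4ac = (-11)^2 - 4(-1)(-8) = 121 - 32 = 89
Since D > 0: two distinct irrational roots


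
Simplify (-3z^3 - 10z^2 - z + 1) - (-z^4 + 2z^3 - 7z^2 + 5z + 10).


Distribute the minus sign:
  (-3z^3 - 10z^2 - z + 1)
- (-z^4 + 2z^3 - 7z^2 + 5z + 10)
Negate second polynomial: z^4 - 2z^3 + 7z^2 - 5z - 10
Add: z^4 - 5z^3 - 3z^2 - 6z - 9


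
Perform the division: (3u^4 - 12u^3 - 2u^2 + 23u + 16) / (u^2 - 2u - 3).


(3u^4 - 12u^3 - 2u^2 + 23u + 16) / (u^2 - 2u - 3)
Step 1: 3u^2 * (u^2 - 2u - 3) = 3u^4 - 6u^3 - 9u^2; subtract.
Step 2: -6u * (u^2 - 2u - 3) = -6u^3 + 12u^2 + 18u; subtract.
Step 3: -5 * (u^2 - 2u - 3) = -5u^2 + 10u + 15; subtract.
Quotient: 3u^2 - 6u - 5, Remainder: -5u + 1


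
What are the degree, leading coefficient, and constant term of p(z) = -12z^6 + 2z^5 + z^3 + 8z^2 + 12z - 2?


Highest power of z is 6, with coefficient -12. Constant term is -2.
Degree = 6, leading coefficient = -12, constant term = -2


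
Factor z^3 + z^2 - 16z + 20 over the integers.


Try integer roots (divisors of 20). z=2: p(2)=0.
Divide out (z - 2): quotient is z^2 + 3z - 10.
Factor the quadratic: (z + 5)(z - 2)
Result: (z - 2)(z + 5)(z - 2)


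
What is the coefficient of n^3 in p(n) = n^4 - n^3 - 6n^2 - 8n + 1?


Read off the coefficient of n^3: -1


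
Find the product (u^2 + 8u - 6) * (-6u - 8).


Distribute each term of the first polynomial:
  (u^2)(-6u - 8) = -6u^3 - 8u^2
  (8u)(-6u - 8) = -48u^2 - 64u
  (-6)(-6u - 8) = 36u + 48
Sum: -6u^3 - 56u^2 - 28u + 48


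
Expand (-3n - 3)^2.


Expand (-3n - 3)^2 by repeated multiplication:
= 9n^2 + 18n + 9


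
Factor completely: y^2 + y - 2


Roots satisfy r1 + r2 = -b/a = -1 and r1*r2 = c/a = -2.
So r1 = -2, r2 = 1.
y^2 + y - 2 = (y - r1)(y - r2) = (y + 2)(y - 1)


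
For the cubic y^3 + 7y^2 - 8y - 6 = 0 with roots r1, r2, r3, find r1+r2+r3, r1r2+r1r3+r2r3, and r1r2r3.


Monic cubic y^3+by^2+cy+d=0: sum=-b, pairwise sum=c, product=-d.
b=7, c=-8, d=-6
r1+r2+r3 = -7
r1r2+r1r3+r2r3 = -8
r1r2r3 = 6


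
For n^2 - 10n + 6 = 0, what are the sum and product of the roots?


For an^2+bn+c=0: sum = -b/a, product = c/a.
a=1, b=-10, c=6
Sum = -(-10)/1 = 10
Product = (6)/1 = 6


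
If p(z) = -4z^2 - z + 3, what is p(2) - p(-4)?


p(2) = -15
p(-4) = -57
p(2) - p(-4) = -15 + 57 = 42


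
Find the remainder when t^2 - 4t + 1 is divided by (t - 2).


By the Remainder Theorem, the remainder equals p(2):
  1*(2)^2 = 4
  -4*(2)^1 = -8
  constant: 1
Sum: 4 - 8 + 1 = -3


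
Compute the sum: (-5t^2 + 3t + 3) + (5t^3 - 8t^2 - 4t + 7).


Align terms by degree and add:
  -5t^2 + 3t + 3
+ 5t^3 - 8t^2 - 4t + 7
= 5t^3 - 13t^2 - t + 10


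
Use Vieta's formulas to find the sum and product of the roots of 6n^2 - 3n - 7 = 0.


For an^2+bn+c=0: sum = -b/a, product = c/a.
a=6, b=-3, c=-7
Sum = -(-3)/6 = 1/2
Product = (-7)/6 = -7/6


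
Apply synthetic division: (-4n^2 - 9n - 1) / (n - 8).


Synthetic division with c = 8. Coefficients: -4, -9, -1
Bring down -4.
  -4 * 8 = -32; -32 - 9 = -41
  -41 * 8 = -328; -328 - 1 = -329
Quotient: -4n - 41, Remainder: -329


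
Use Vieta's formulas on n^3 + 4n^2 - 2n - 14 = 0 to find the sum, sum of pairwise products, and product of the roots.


Monic cubic n^3+bn^2+cn+d=0: sum=-b, pairwise sum=c, product=-d.
b=4, c=-2, d=-14
r1+r2+r3 = -4
r1r2+r1r3+r2r3 = -2
r1r2r3 = 14


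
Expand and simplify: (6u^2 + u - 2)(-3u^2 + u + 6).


Distribute each term of the first polynomial:
  (6u^2)(-3u^2 + u + 6) = -18u^4 + 6u^3 + 36u^2
  (u)(-3u^2 + u + 6) = -3u^3 + u^2 + 6u
  (-2)(-3u^2 + u + 6) = 6u^2 - 2u - 12
Sum: -18u^4 + 3u^3 + 43u^2 + 4u - 12


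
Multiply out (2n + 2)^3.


Expand (2n + 2)^3 by repeated multiplication:
  (2n + 2)^2 = 4n^2 + 8n + 4
= 8n^3 + 24n^2 + 24n + 8


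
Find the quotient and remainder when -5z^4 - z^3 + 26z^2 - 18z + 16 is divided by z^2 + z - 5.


(-5z^4 - z^3 + 26z^2 - 18z + 16) / (z^2 + z - 5)
Step 1: -5z^2 * (z^2 + z - 5) = -5z^4 - 5z^3 + 25z^2; subtract.
Step 2: 4z * (z^2 + z - 5) = 4z^3 + 4z^2 - 20z; subtract.
Step 3: -3 * (z^2 + z - 5) = -3z^2 - 3z + 15; subtract.
Quotient: -5z^2 + 4z - 3, Remainder: 5z + 1


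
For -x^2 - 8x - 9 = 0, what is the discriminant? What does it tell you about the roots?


D = b^2 - 4ac = (-8)^2 - 4(-1)(-9) = 64 - 36 = 28
Since D > 0: two distinct irrational roots


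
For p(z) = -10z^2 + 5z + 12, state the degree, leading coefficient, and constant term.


Highest power of z is 2, with coefficient -10. Constant term is 12.
Degree = 2, leading coefficient = -10, constant term = 12


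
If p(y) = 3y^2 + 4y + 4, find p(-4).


Using direct substitution:
  3 * (-4)^2 = 48
  4 * (-4)^1 = -16
  constant: 4
Sum = 48 - 16 + 4 = 36


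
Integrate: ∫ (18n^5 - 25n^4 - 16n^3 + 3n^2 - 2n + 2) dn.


Reverse power rule on each term:
  ∫ 18n^5 dn = 3n^6
  ∫ -25n^4 dn = -5n^5
  ∫ -16n^3 dn = -4n^4
  ∫ 3n^2 dn = n^3
  ∫ -2n dn = -n^2
  ∫ 2 dn = 2n
F(n) = 3n^6 - 5n^5 - 4n^4 + n^3 - n^2 + 2n + C


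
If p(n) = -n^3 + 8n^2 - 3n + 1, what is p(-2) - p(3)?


p(-2) = 47
p(3) = 37
p(-2) - p(3) = 47 - 37 = 10


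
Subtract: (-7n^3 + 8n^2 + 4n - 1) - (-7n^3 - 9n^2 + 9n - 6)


Distribute the minus sign:
  (-7n^3 + 8n^2 + 4n - 1)
- (-7n^3 - 9n^2 + 9n - 6)
Negate second polynomial: 7n^3 + 9n^2 - 9n + 6
Add: 17n^2 - 5n + 5


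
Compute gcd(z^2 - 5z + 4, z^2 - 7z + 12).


Factor each:
  z^2 - 5z + 4 = (z - 4)(z - 1)
  z^2 - 7z + 12 = (z - 4)(z - 3)
Common monic factor: z - 4


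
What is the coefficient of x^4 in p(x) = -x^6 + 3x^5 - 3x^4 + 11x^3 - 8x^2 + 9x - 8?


Read off the coefficient of x^4: -3


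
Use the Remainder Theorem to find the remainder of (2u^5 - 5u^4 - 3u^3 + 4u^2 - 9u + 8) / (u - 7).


By the Remainder Theorem, the remainder equals p(7):
  2*(7)^5 = 33614
  -5*(7)^4 = -12005
  -3*(7)^3 = -1029
  4*(7)^2 = 196
  -9*(7)^1 = -63
  constant: 8
Sum: 33614 - 12005 - 1029 + 196 - 63 + 8 = 20721


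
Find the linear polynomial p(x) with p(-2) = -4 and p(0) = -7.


p(x) = mx + b. Using p(-2)=-4, p(0)=-7:
m = (-4 + 7)/(-2) = 3/-2 = -3/2
b = -4 - m*(-2) = -4 - 3 = -7
p(x) = -(3/2)x - 7


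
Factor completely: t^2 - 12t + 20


Roots satisfy r1 + r2 = -b/a = 12 and r1*r2 = c/a = 20.
So r1 = 10, r2 = 2.
t^2 - 12t + 20 = (t - r1)(t - r2) = (t - 10)(t - 2)


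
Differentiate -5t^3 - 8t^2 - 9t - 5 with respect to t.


Apply the power rule term by term:
  d/dt(-5t^3) = -15t^2
  d/dt(-8t^2) = -16t
  d/dt(-9t) = -9
  d/dt(-5) = 0
p'(t) = -15t^2 - 16t - 9


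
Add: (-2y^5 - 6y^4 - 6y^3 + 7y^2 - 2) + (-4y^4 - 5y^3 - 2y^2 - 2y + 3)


Align terms by degree and add:
  -2y^5 - 6y^4 - 6y^3 + 7y^2 - 2
  -4y^4 - 5y^3 - 2y^2 - 2y + 3
= -2y^5 - 10y^4 - 11y^3 + 5y^2 - 2y + 1


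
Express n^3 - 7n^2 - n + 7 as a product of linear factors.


Try integer roots (divisors of 7). n=7: p(7)=0.
Divide out (n - 7): quotient is n^2 - 1.
Factor the quadratic: (n - 1)(n + 1)
Result: (n - 7)(n - 1)(n + 1)


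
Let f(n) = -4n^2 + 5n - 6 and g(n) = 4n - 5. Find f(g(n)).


Substitute g(n) into f:
f(g(n)) = -4*(4n - 5)^2 + 5*(4n - 5) + (-6)
(4n - 5)^2 = 16n^2 - 40n + 25
Expand and combine: -64n^2 + 180n - 131


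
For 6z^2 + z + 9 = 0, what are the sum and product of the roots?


For az^2+bz+c=0: sum = -b/a, product = c/a.
a=6, b=1, c=9
Sum = -(1)/6 = -1/6
Product = (9)/6 = 3/2


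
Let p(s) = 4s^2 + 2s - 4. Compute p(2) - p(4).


p(2) = 16
p(4) = 68
p(2) - p(4) = 16 - 68 = -52


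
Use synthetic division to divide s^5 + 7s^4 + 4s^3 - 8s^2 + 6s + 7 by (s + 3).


Synthetic division with c = -3. Coefficients: 1, 7, 4, -8, 6, 7
Bring down 1.
  1 * -3 = -3; -3 + 7 = 4
  4 * -3 = -12; -12 + 4 = -8
  -8 * -3 = 24; 24 - 8 = 16
  16 * -3 = -48; -48 + 6 = -42
  -42 * -3 = 126; 126 + 7 = 133
Quotient: s^4 + 4s^3 - 8s^2 + 16s - 42, Remainder: 133


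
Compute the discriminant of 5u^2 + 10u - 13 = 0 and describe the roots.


D = b^2 - 4ac = (10)^2 - 4(5)(-13) = 100 + 260 = 360
Since D > 0: two distinct irrational roots


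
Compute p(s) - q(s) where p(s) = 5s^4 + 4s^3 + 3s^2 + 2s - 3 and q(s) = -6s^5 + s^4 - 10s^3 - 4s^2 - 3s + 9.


Distribute the minus sign:
  (5s^4 + 4s^3 + 3s^2 + 2s - 3)
- (-6s^5 + s^4 - 10s^3 - 4s^2 - 3s + 9)
Negate second polynomial: 6s^5 - s^4 + 10s^3 + 4s^2 + 3s - 9
Add: 6s^5 + 4s^4 + 14s^3 + 7s^2 + 5s - 12


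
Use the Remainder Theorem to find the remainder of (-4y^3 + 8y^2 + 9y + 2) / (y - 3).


By the Remainder Theorem, the remainder equals p(3):
  -4*(3)^3 = -108
  8*(3)^2 = 72
  9*(3)^1 = 27
  constant: 2
Sum: -108 + 72 + 27 + 2 = -7


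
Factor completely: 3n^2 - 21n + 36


Roots satisfy r1 + r2 = -b/a = 7 and r1*r2 = c/a = 12.
So r1 = 4, r2 = 3.
3n^2 - 21n + 36 = 3(n - r1)(n - r2) = 3(n - 4)(n - 3)


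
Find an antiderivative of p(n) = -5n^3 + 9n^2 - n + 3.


Reverse power rule on each term:
  ∫ -5n^3 dn = -(5/4)n^4
  ∫ 9n^2 dn = 3n^3
  ∫ -n dn = -(1/2)n^2
  ∫ 3 dn = 3n
F(n) = -(5/4)n^4 + 3n^3 - (1/2)n^2 + 3n + C


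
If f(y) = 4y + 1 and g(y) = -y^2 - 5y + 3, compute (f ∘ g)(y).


Substitute g(y) into f:
f(g(y)) = 4*(-y^2 - 5y + 3) + 1
Expand and combine: -4y^2 - 20y + 13


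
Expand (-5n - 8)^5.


Expand (-5n - 8)^5 by repeated multiplication:
  (-5n - 8)^2 = 25n^2 + 80n + 64
  (-5n - 8)^3 = -125n^3 - 600n^2 - 960n - 512
  (-5n - 8)^4 = 625n^4 + 4000n^3 + 9600n^2 + 10240n + 4096
= -3125n^5 - 25000n^4 - 80000n^3 - 128000n^2 - 102400n - 32768


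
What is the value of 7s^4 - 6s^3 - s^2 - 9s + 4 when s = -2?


Using direct substitution:
  7 * (-2)^4 = 112
  -6 * (-2)^3 = 48
  -1 * (-2)^2 = -4
  -9 * (-2)^1 = 18
  constant: 4
Sum = 112 + 48 - 4 + 18 + 4 = 178


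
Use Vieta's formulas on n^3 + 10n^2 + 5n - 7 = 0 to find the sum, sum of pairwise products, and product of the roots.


Monic cubic n^3+bn^2+cn+d=0: sum=-b, pairwise sum=c, product=-d.
b=10, c=5, d=-7
r1+r2+r3 = -10
r1r2+r1r3+r2r3 = 5
r1r2r3 = 7


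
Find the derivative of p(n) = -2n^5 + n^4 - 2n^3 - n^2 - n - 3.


Apply the power rule term by term:
  d/dn(-2n^5) = -10n^4
  d/dn(n^4) = 4n^3
  d/dn(-2n^3) = -6n^2
  d/dn(-n^2) = -2n
  d/dn(-n) = -1
  d/dn(-3) = 0
p'(n) = -10n^4 + 4n^3 - 6n^2 - 2n - 1


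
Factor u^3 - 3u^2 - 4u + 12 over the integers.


Try integer roots (divisors of 12). u=-2: p(-2)=0.
Divide out (u + 2): quotient is u^2 - 5u + 6.
Factor the quadratic: (u - 3)(u - 2)
Result: (u + 2)(u - 3)(u - 2)


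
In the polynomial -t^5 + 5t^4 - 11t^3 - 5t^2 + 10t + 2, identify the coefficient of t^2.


Read off the coefficient of t^2: -5


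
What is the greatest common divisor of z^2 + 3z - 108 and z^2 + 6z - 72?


Factor each:
  z^2 + 3z - 108 = (z + 12)(z - 9)
  z^2 + 6z - 72 = (z + 12)(z - 6)
Common monic factor: z + 12


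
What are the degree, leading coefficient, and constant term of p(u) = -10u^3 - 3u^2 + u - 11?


Highest power of u is 3, with coefficient -10. Constant term is -11.
Degree = 3, leading coefficient = -10, constant term = -11


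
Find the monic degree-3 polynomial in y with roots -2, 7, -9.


p(y) = (y + 2)(y - 7)(y + 9)
Expand: y^3 + 4y^2 - 59y - 126


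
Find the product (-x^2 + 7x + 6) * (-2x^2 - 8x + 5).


Distribute each term of the first polynomial:
  (-x^2)(-2x^2 - 8x + 5) = 2x^4 + 8x^3 - 5x^2
  (7x)(-2x^2 - 8x + 5) = -14x^3 - 56x^2 + 35x
  (6)(-2x^2 - 8x + 5) = -12x^2 - 48x + 30
Sum: 2x^4 - 6x^3 - 73x^2 - 13x + 30


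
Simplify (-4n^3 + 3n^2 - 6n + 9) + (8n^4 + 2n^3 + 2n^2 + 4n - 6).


Align terms by degree and add:
  -4n^3 + 3n^2 - 6n + 9
+ 8n^4 + 2n^3 + 2n^2 + 4n - 6
= 8n^4 - 2n^3 + 5n^2 - 2n + 3


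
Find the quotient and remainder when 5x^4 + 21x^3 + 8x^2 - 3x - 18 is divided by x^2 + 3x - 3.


(5x^4 + 21x^3 + 8x^2 - 3x - 18) / (x^2 + 3x - 3)
Step 1: 5x^2 * (x^2 + 3x - 3) = 5x^4 + 15x^3 - 15x^2; subtract.
Step 2: 6x * (x^2 + 3x - 3) = 6x^3 + 18x^2 - 18x; subtract.
Step 3: 5 * (x^2 + 3x - 3) = 5x^2 + 15x - 15; subtract.
Quotient: 5x^2 + 6x + 5, Remainder: -3


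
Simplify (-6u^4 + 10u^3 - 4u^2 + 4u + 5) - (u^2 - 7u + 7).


Distribute the minus sign:
  (-6u^4 + 10u^3 - 4u^2 + 4u + 5)
- (u^2 - 7u + 7)
Negate second polynomial: -u^2 + 7u - 7
Add: -6u^4 + 10u^3 - 5u^2 + 11u - 2


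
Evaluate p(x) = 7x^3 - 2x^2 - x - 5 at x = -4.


Using direct substitution:
  7 * (-4)^3 = -448
  -2 * (-4)^2 = -32
  -1 * (-4)^1 = 4
  constant: -5
Sum = -448 - 32 + 4 - 5 = -481


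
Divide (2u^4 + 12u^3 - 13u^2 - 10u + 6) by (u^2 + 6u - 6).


(2u^4 + 12u^3 - 13u^2 - 10u + 6) / (u^2 + 6u - 6)
Step 1: 2u^2 * (u^2 + 6u - 6) = 2u^4 + 12u^3 - 12u^2; subtract.
Step 2: 0 * (u^2 + 6u - 6) = 0; subtract.
Step 3: -1 * (u^2 + 6u - 6) = -u^2 - 6u + 6; subtract.
Quotient: 2u^2 - 1, Remainder: -4u


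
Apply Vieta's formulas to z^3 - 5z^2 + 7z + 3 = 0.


Monic cubic z^3+bz^2+cz+d=0: sum=-b, pairwise sum=c, product=-d.
b=-5, c=7, d=3
r1+r2+r3 = 5
r1r2+r1r3+r2r3 = 7
r1r2r3 = -3


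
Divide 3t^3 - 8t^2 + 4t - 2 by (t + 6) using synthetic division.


Synthetic division with c = -6. Coefficients: 3, -8, 4, -2
Bring down 3.
  3 * -6 = -18; -18 - 8 = -26
  -26 * -6 = 156; 156 + 4 = 160
  160 * -6 = -960; -960 - 2 = -962
Quotient: 3t^2 - 26t + 160, Remainder: -962


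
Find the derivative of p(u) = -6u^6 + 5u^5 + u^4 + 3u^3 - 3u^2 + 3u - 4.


Apply the power rule term by term:
  d/du(-6u^6) = -36u^5
  d/du(5u^5) = 25u^4
  d/du(u^4) = 4u^3
  d/du(3u^3) = 9u^2
  d/du(-3u^2) = -6u
  d/du(3u) = 3
  d/du(-4) = 0
p'(u) = -36u^5 + 25u^4 + 4u^3 + 9u^2 - 6u + 3


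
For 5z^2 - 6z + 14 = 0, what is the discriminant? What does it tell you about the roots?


D = b^2 - 4ac = (-6)^2 - 4(5)(14) = 36 - 280 = -244
Since D < 0: two complex conjugate roots (no real roots)


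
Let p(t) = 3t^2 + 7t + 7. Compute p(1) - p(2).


p(1) = 17
p(2) = 33
p(1) - p(2) = 17 - 33 = -16


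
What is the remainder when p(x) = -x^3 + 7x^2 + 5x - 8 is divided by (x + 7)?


By the Remainder Theorem, the remainder equals p(-7):
  -1*(-7)^3 = 343
  7*(-7)^2 = 343
  5*(-7)^1 = -35
  constant: -8
Sum: 343 + 343 - 35 - 8 = 643


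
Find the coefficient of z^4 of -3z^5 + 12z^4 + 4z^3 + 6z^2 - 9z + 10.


Read off the coefficient of z^4: 12


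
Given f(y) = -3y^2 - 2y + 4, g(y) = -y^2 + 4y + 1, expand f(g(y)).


Substitute g(y) into f:
f(g(y)) = -3*(-y^2 + 4y + 1)^2 + (-2)*(-y^2 + 4y + 1) + 4
(-y^2 + 4y + 1)^2 = y^4 - 8y^3 + 14y^2 + 8y + 1
Expand and combine: -3y^4 + 24y^3 - 40y^2 - 32y - 1


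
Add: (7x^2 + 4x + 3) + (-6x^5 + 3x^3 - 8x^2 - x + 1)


Align terms by degree and add:
  7x^2 + 4x + 3
  -6x^5 + 3x^3 - 8x^2 - x + 1
= -6x^5 + 3x^3 - x^2 + 3x + 4


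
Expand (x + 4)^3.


Expand (x + 4)^3 by repeated multiplication:
  (x + 4)^2 = x^2 + 8x + 16
= x^3 + 12x^2 + 48x + 64


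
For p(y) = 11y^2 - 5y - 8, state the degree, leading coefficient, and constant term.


Highest power of y is 2, with coefficient 11. Constant term is -8.
Degree = 2, leading coefficient = 11, constant term = -8


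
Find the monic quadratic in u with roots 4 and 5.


p(u) = (u - 4)(u - 5)
Expand: u^2 - 9u + 20


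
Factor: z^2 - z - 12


Roots satisfy r1 + r2 = -b/a = 1 and r1*r2 = c/a = -12.
So r1 = 4, r2 = -3.
z^2 - z - 12 = (z - r1)(z - r2) = (z - 4)(z + 3)


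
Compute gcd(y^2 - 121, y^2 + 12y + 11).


Factor each:
  y^2 - 121 = (y + 11)(y - 11)
  y^2 + 12y + 11 = (y + 11)(y + 1)
Common monic factor: y + 11


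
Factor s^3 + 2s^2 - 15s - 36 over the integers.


Try integer roots (divisors of -36). s=-3: p(-3)=0.
Divide out (s + 3): quotient is s^2 - s - 12.
Factor the quadratic: (s + 3)(s - 4)
Result: (s + 3)(s + 3)(s - 4)


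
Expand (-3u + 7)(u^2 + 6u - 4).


Distribute each term of the first polynomial:
  (-3u)(u^2 + 6u - 4) = -3u^3 - 18u^2 + 12u
  (7)(u^2 + 6u - 4) = 7u^2 + 42u - 28
Sum: -3u^3 - 11u^2 + 54u - 28


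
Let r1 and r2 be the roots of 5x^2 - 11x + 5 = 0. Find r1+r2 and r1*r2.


For ax^2+bx+c=0: sum = -b/a, product = c/a.
a=5, b=-11, c=5
Sum = -(-11)/5 = 11/5
Product = (5)/5 = 1


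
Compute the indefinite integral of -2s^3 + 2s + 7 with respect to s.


Reverse power rule on each term:
  ∫ -2s^3 ds = -(1/2)s^4
  ∫ 2s ds = s^2
  ∫ 7 ds = 7s
F(s) = -(1/2)s^4 + s^2 + 7s + C


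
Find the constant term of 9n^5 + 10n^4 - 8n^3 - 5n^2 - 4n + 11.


Read off the constant term: 11


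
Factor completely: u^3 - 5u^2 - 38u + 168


Try integer roots (divisors of 168). u=-6: p(-6)=0.
Divide out (u + 6): quotient is u^2 - 11u + 28.
Factor the quadratic: (u - 7)(u - 4)
Result: (u + 6)(u - 7)(u - 4)


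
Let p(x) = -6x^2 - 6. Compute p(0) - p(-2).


p(0) = -6
p(-2) = -30
p(0) - p(-2) = -6 + 30 = 24


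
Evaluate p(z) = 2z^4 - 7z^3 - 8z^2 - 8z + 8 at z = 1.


Using direct substitution:
  2 * (1)^4 = 2
  -7 * (1)^3 = -7
  -8 * (1)^2 = -8
  -8 * (1)^1 = -8
  constant: 8
Sum = 2 - 7 - 8 - 8 + 8 = -13


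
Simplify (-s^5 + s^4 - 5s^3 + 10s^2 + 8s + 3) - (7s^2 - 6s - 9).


Distribute the minus sign:
  (-s^5 + s^4 - 5s^3 + 10s^2 + 8s + 3)
- (7s^2 - 6s - 9)
Negate second polynomial: -7s^2 + 6s + 9
Add: -s^5 + s^4 - 5s^3 + 3s^2 + 14s + 12


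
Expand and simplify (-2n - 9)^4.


Expand (-2n - 9)^4 by repeated multiplication:
  (-2n - 9)^2 = 4n^2 + 36n + 81
  (-2n - 9)^3 = -8n^3 - 108n^2 - 486n - 729
= 16n^4 + 288n^3 + 1944n^2 + 5832n + 6561


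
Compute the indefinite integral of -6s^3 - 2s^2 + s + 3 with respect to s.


Reverse power rule on each term:
  ∫ -6s^3 ds = -(3/2)s^4
  ∫ -2s^2 ds = -(2/3)s^3
  ∫ s ds = (1/2)s^2
  ∫ 3 ds = 3s
F(s) = -(3/2)s^4 - (2/3)s^3 + (1/2)s^2 + 3s + C


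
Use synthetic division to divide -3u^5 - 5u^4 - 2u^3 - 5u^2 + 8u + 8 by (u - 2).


Synthetic division with c = 2. Coefficients: -3, -5, -2, -5, 8, 8
Bring down -3.
  -3 * 2 = -6; -6 - 5 = -11
  -11 * 2 = -22; -22 - 2 = -24
  -24 * 2 = -48; -48 - 5 = -53
  -53 * 2 = -106; -106 + 8 = -98
  -98 * 2 = -196; -196 + 8 = -188
Quotient: -3u^4 - 11u^3 - 24u^2 - 53u - 98, Remainder: -188


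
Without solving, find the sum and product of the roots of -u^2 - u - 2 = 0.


For au^2+bu+c=0: sum = -b/a, product = c/a.
a=-1, b=-1, c=-2
Sum = -(-1)/-1 = -1
Product = (-2)/-1 = 2


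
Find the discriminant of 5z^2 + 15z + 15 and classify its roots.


D = b^2 - 4ac = (15)^2 - 4(5)(15) = 225 - 300 = -75
Since D < 0: two complex conjugate roots (no real roots)


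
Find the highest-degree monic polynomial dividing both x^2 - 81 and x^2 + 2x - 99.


Factor each:
  x^2 - 81 = (x - 9)(x + 9)
  x^2 + 2x - 99 = (x - 9)(x + 11)
Common monic factor: x - 9


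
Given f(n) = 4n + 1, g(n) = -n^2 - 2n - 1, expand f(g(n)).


Substitute g(n) into f:
f(g(n)) = 4*(-n^2 - 2n - 1) + 1
Expand and combine: -4n^2 - 8n - 3


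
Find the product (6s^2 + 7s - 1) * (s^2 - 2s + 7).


Distribute each term of the first polynomial:
  (6s^2)(s^2 - 2s + 7) = 6s^4 - 12s^3 + 42s^2
  (7s)(s^2 - 2s + 7) = 7s^3 - 14s^2 + 49s
  (-1)(s^2 - 2s + 7) = -s^2 + 2s - 7
Sum: 6s^4 - 5s^3 + 27s^2 + 51s - 7


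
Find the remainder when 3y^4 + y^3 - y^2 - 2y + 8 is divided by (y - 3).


By the Remainder Theorem, the remainder equals p(3):
  3*(3)^4 = 243
  1*(3)^3 = 27
  -1*(3)^2 = -9
  -2*(3)^1 = -6
  constant: 8
Sum: 243 + 27 - 9 - 6 + 8 = 263


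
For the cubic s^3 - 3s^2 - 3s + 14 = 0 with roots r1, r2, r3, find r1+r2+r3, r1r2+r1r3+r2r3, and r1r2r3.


Monic cubic s^3+bs^2+cs+d=0: sum=-b, pairwise sum=c, product=-d.
b=-3, c=-3, d=14
r1+r2+r3 = 3
r1r2+r1r3+r2r3 = -3
r1r2r3 = -14


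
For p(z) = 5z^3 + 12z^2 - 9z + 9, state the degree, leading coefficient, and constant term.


Highest power of z is 3, with coefficient 5. Constant term is 9.
Degree = 3, leading coefficient = 5, constant term = 9
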